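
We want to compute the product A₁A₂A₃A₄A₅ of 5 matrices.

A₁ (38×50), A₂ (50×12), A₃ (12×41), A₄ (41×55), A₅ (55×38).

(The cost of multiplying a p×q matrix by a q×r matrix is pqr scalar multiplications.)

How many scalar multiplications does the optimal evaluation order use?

Adjacent pairs: A₁A₂ = 38·50·12 = 22800; A₂A₃ = 50·12·41 = 24600; A₃A₄ = 12·41·55 = 27060; A₄A₅ = 41·55·38 = 85690.
Length 3: A₁..A₃: k=1: 0+24600+38·50·41=102500; k=2: 22800+0+38·12·41=41496 → min 41496 | A₂..A₄: k=2: 0+27060+50·12·55=60060; k=3: 24600+0+50·41·55=137350 → min 60060 | A₃..A₅: k=3: 0+85690+12·41·38=104386; k=4: 27060+0+12·55·38=52140 → min 52140.
Length 4: A₁..A₄: k=1: 0+60060+38·50·55=164560; k=2: 22800+27060+38·12·55=74940; k=3: 41496+0+38·41·55=127186 → min 74940 | A₂..A₅: k=2: 0+52140+50·12·38=74940; k=3: 24600+85690+50·41·38=188190; k=4: 60060+0+50·55·38=164560 → min 74940.
Length 5: A₁..A₅: k=1: 0+74940+38·50·38=147140; k=2: 22800+52140+38·12·38=92268; k=3: 41496+85690+38·41·38=186390; k=4: 74940+0+38·55·38=154360 → min 92268.
Optimal order: ((A₁A₂)((A₃A₄)A₅)) with cost 92268.

92268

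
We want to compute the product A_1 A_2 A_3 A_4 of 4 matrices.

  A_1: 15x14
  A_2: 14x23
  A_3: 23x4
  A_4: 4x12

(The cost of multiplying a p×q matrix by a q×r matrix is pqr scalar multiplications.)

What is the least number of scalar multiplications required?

Adjacent pairs: A_1A_2 = 15·14·23 = 4830; A_2A_3 = 14·23·4 = 1288; A_3A_4 = 23·4·12 = 1104.
Length 3: A_1..A_3: k=1: 0+1288+15·14·4=2128; k=2: 4830+0+15·23·4=6210 → min 2128 | A_2..A_4: k=2: 0+1104+14·23·12=4968; k=3: 1288+0+14·4·12=1960 → min 1960.
Length 4: A_1..A_4: k=1: 0+1960+15·14·12=4480; k=2: 4830+1104+15·23·12=10074; k=3: 2128+0+15·4·12=2848 → min 2848.
Optimal order: ((A_1 (A_2 A_3)) A_4) with cost 2848.

2848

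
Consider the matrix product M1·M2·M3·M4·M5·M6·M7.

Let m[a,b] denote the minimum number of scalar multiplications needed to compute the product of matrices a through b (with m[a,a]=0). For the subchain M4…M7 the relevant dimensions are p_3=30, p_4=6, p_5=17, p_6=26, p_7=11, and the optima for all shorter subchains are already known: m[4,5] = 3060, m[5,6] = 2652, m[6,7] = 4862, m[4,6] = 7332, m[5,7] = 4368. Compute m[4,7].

6348

m[4,7] = min over k∈[4,6] of m[4,k]+m[k+1,7]+p_{3}·p_k·p_{7}.
k=4: 0 + 4368 + 30·6·11 = 6348; k=5: 3060 + 4862 + 30·17·11 = 13532; k=6: 7332 + 0 + 30·26·11 = 15912.
Minimum: 6348 at k=4.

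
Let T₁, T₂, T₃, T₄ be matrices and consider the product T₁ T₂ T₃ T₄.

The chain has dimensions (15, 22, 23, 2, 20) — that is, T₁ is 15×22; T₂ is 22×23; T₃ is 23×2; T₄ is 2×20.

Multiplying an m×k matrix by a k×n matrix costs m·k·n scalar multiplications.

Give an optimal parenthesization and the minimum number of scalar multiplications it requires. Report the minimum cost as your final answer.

Adjacent pairs: T₁T₂ = 15·22·23 = 7590; T₂T₃ = 22·23·2 = 1012; T₃T₄ = 23·2·20 = 920.
Length 3: T₁..T₃: k=1: 0+1012+15·22·2=1672; k=2: 7590+0+15·23·2=8280 → min 1672 | T₂..T₄: k=2: 0+920+22·23·20=11040; k=3: 1012+0+22·2·20=1892 → min 1892.
Length 4: T₁..T₄: k=1: 0+1892+15·22·20=8492; k=2: 7590+920+15·23·20=15410; k=3: 1672+0+15·2·20=2272 → min 2272.
Optimal parenthesization: ((T₁ (T₂ T₃)) T₄) with cost 2272.

2272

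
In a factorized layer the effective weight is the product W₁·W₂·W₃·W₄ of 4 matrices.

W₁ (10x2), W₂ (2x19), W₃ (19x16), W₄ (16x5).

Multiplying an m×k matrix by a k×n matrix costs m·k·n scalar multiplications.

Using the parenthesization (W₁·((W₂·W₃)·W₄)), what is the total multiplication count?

868

(W₂·W₃): 2×19 by 19×16 → 2×16, cost 2·19·16 = 608
((W₂·W₃)·W₄): 2×16 by 16×5 → 2×5, cost 2·16·5 = 160; cumulative 768
(W₁·((W₂·W₃)·W₄)): 10×2 by 2×5 → 10×5, cost 10·2·5 = 100; cumulative 868
Total: 868 scalar multiplications.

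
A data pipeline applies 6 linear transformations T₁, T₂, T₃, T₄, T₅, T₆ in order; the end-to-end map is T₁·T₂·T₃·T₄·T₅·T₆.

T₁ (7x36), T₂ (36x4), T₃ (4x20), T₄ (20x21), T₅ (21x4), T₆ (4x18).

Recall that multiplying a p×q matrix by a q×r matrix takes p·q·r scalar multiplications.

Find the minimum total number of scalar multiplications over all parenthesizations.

Adjacent pairs: T₁T₂ = 7·36·4 = 1008; T₂T₃ = 36·4·20 = 2880; T₃T₄ = 4·20·21 = 1680; T₄T₅ = 20·21·4 = 1680; T₅T₆ = 21·4·18 = 1512.
Length 3: T₁..T₃: k=1: 0+2880+7·36·20=7920; k=2: 1008+0+7·4·20=1568 → min 1568 | T₂..T₄: k=2: 0+1680+36·4·21=4704; k=3: 2880+0+36·20·21=18000 → min 4704 | T₃..T₅: k=3: 0+1680+4·20·4=2000; k=4: 1680+0+4·21·4=2016 → min 2000 | T₄..T₆: k=4: 0+1512+20·21·18=9072; k=5: 1680+0+20·4·18=3120 → min 3120.
Length 4: T₁..T₄: k=1: 0+4704+7·36·21=9996; k=2: 1008+1680+7·4·21=3276; k=3: 1568+0+7·20·21=4508 → min 3276 | T₂..T₅: k=2: 0+2000+36·4·4=2576; k=3: 2880+1680+36·20·4=7440; k=4: 4704+0+36·21·4=7728 → min 2576 | T₃..T₆: k=3: 0+3120+4·20·18=4560; k=4: 1680+1512+4·21·18=4704; k=5: 2000+0+4·4·18=2288 → min 2288.
Length 5: T₁..T₅: k=1: 0+2576+7·36·4=3584; k=2: 1008+2000+7·4·4=3120; k=3: 1568+1680+7·20·4=3808; k=4: 3276+0+7·21·4=3864 → min 3120 | T₂..T₆: k=2: 0+2288+36·4·18=4880; k=3: 2880+3120+36·20·18=18960; k=4: 4704+1512+36·21·18=19824; k=5: 2576+0+36·4·18=5168 → min 4880.
Length 6: T₁..T₆: k=1: 0+4880+7·36·18=9416; k=2: 1008+2288+7·4·18=3800; k=3: 1568+3120+7·20·18=7208; k=4: 3276+1512+7·21·18=7434; k=5: 3120+0+7·4·18=3624 → min 3624.
Optimal order: (((T₁·T₂)·(T₃·(T₄·T₅)))·T₆) with cost 3624.

3624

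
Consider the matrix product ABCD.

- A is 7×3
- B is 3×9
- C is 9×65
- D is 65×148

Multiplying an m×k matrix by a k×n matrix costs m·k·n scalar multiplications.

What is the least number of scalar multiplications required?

Adjacent pairs: AB = 7·3·9 = 189; BC = 3·9·65 = 1755; CD = 9·65·148 = 86580.
Length 3: A..C: k=1: 0+1755+7·3·65=3120; k=2: 189+0+7·9·65=4284 → min 3120 | B..D: k=2: 0+86580+3·9·148=90576; k=3: 1755+0+3·65·148=30615 → min 30615.
Length 4: A..D: k=1: 0+30615+7·3·148=33723; k=2: 189+86580+7·9·148=96093; k=3: 3120+0+7·65·148=70460 → min 33723.
Optimal order: (A((BC)D)) with cost 33723.

33723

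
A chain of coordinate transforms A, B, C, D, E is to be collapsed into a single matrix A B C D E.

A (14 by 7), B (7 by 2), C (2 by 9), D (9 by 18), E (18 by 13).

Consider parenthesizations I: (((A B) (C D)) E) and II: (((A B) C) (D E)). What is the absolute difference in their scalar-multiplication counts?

108

Order I = (((A B) (C D)) E): (A B): 14×7 by 7×2 → 14×2, cost 14·7·2 = 196; (C D): 2×9 by 9×18 → 2×18, cost 2·9·18 = 324; ((A B) (C D)): 14×2 by 2×18 → 14×18, cost 14·2·18 = 504; cumulative 1024; (((A B) (C D)) E): 14×18 by 18×13 → 14×13, cost 14·18·13 = 3276; cumulative 4300. Total 4300.
Order II = (((A B) C) (D E)): (A B): 14×7 by 7×2 → 14×2, cost 14·7·2 = 196; ((A B) C): 14×2 by 2×9 → 14×9, cost 14·2·9 = 252; cumulative 448; (D E): 9×18 by 18×13 → 9×13, cost 9·18·13 = 2106; (((A B) C) (D E)): 14×9 by 9×13 → 14×13, cost 14·9·13 = 1638; cumulative 4192. Total 4192.
Difference: |4300 − 4192| = 108.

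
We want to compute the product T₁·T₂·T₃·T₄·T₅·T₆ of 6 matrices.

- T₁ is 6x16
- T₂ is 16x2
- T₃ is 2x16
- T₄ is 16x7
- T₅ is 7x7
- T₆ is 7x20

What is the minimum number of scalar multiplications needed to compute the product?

1034

Adjacent pairs: T₁T₂ = 6·16·2 = 192; T₂T₃ = 16·2·16 = 512; T₃T₄ = 2·16·7 = 224; T₄T₅ = 16·7·7 = 784; T₅T₆ = 7·7·20 = 980.
Length 3: T₁..T₃: k=1: 0+512+6·16·16=2048; k=2: 192+0+6·2·16=384 → min 384 | T₂..T₄: k=2: 0+224+16·2·7=448; k=3: 512+0+16·16·7=2304 → min 448 | T₃..T₅: k=3: 0+784+2·16·7=1008; k=4: 224+0+2·7·7=322 → min 322 | T₄..T₆: k=4: 0+980+16·7·20=3220; k=5: 784+0+16·7·20=3024 → min 3024.
Length 4: T₁..T₄: k=1: 0+448+6·16·7=1120; k=2: 192+224+6·2·7=500; k=3: 384+0+6·16·7=1056 → min 500 | T₂..T₅: k=2: 0+322+16·2·7=546; k=3: 512+784+16·16·7=3088; k=4: 448+0+16·7·7=1232 → min 546 | T₃..T₆: k=3: 0+3024+2·16·20=3664; k=4: 224+980+2·7·20=1484; k=5: 322+0+2·7·20=602 → min 602.
Length 5: T₁..T₅: k=1: 0+546+6·16·7=1218; k=2: 192+322+6·2·7=598; k=3: 384+784+6·16·7=1840; k=4: 500+0+6·7·7=794 → min 598 | T₂..T₆: k=2: 0+602+16·2·20=1242; k=3: 512+3024+16·16·20=8656; k=4: 448+980+16·7·20=3668; k=5: 546+0+16·7·20=2786 → min 1242.
Length 6: T₁..T₆: k=1: 0+1242+6·16·20=3162; k=2: 192+602+6·2·20=1034; k=3: 384+3024+6·16·20=5328; k=4: 500+980+6·7·20=2320; k=5: 598+0+6·7·20=1438 → min 1034.
Optimal order: ((T₁·T₂)·(((T₃·T₄)·T₅)·T₆)) with cost 1034.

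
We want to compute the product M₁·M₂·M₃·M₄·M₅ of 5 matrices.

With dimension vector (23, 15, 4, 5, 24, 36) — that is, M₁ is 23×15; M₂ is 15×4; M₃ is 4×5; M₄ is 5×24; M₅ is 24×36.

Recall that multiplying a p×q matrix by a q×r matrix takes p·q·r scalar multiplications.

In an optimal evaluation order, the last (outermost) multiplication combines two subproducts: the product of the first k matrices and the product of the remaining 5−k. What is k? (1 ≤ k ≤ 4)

2

Adjacent pairs: M₁M₂ = 23·15·4 = 1380; M₂M₃ = 15·4·5 = 300; M₃M₄ = 4·5·24 = 480; M₄M₅ = 5·24·36 = 4320.
Length 3: M₁..M₃: k=1: 0+300+23·15·5=2025; k=2: 1380+0+23·4·5=1840 → min 1840 | M₂..M₄: k=2: 0+480+15·4·24=1920; k=3: 300+0+15·5·24=2100 → min 1920 | M₃..M₅: k=3: 0+4320+4·5·36=5040; k=4: 480+0+4·24·36=3936 → min 3936.
Length 4: M₁..M₄: k=1: 0+1920+23·15·24=10200; k=2: 1380+480+23·4·24=4068; k=3: 1840+0+23·5·24=4600 → min 4068 | M₂..M₅: k=2: 0+3936+15·4·36=6096; k=3: 300+4320+15·5·36=7320; k=4: 1920+0+15·24·36=14880 → min 6096.
Top-level splits: k=1: (M₁..M₁)·(M₂..M₅) → 0+6096+23·15·36 = 18516; k=2: (M₁..M₂)·(M₃..M₅) → 1380+3936+23·4·36 = 8628; k=3: (M₁..M₃)·(M₄..M₅) → 1840+4320+23·5·36 = 10300; k=4: (M₁..M₄)·(M₅..M₅) → 4068+0+23·24·36 = 23940.
Best split is after M₂, i.e. k = 2.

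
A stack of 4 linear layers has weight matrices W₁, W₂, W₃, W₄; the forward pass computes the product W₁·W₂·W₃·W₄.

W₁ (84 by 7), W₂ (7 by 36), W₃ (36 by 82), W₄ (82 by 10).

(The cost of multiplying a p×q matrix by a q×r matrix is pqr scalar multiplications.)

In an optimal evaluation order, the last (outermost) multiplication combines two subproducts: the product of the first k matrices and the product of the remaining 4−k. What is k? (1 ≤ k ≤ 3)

Adjacent pairs: W₁W₂ = 84·7·36 = 21168; W₂W₃ = 7·36·82 = 20664; W₃W₄ = 36·82·10 = 29520.
Length 3: W₁..W₃: k=1: 0+20664+84·7·82=68880; k=2: 21168+0+84·36·82=269136 → min 68880 | W₂..W₄: k=2: 0+29520+7·36·10=32040; k=3: 20664+0+7·82·10=26404 → min 26404.
Top-level splits: k=1: (W₁..W₁)·(W₂..W₄) → 0+26404+84·7·10 = 32284; k=2: (W₁..W₂)·(W₃..W₄) → 21168+29520+84·36·10 = 80928; k=3: (W₁..W₃)·(W₄..W₄) → 68880+0+84·82·10 = 137760.
Best split is after W₁, i.e. k = 1.

1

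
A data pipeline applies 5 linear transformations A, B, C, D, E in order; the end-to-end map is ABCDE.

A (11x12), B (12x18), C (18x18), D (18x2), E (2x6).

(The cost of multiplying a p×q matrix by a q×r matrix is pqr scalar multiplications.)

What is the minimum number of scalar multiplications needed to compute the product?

Adjacent pairs: AB = 11·12·18 = 2376; BC = 12·18·18 = 3888; CD = 18·18·2 = 648; DE = 18·2·6 = 216.
Length 3: A..C: k=1: 0+3888+11·12·18=6264; k=2: 2376+0+11·18·18=5940 → min 5940 | B..D: k=2: 0+648+12·18·2=1080; k=3: 3888+0+12·18·2=4320 → min 1080 | C..E: k=3: 0+216+18·18·6=2160; k=4: 648+0+18·2·6=864 → min 864.
Length 4: A..D: k=1: 0+1080+11·12·2=1344; k=2: 2376+648+11·18·2=3420; k=3: 5940+0+11·18·2=6336 → min 1344 | B..E: k=2: 0+864+12·18·6=2160; k=3: 3888+216+12·18·6=5400; k=4: 1080+0+12·2·6=1224 → min 1224.
Length 5: A..E: k=1: 0+1224+11·12·6=2016; k=2: 2376+864+11·18·6=4428; k=3: 5940+216+11·18·6=7344; k=4: 1344+0+11·2·6=1476 → min 1476.
Optimal order: ((A(B(CD)))E) with cost 1476.

1476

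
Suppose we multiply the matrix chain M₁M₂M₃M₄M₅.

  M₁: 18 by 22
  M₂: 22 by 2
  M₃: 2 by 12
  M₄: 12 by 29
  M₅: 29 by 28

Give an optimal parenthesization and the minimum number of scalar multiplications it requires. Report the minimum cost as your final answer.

Adjacent pairs: M₁M₂ = 18·22·2 = 792; M₂M₃ = 22·2·12 = 528; M₃M₄ = 2·12·29 = 696; M₄M₅ = 12·29·28 = 9744.
Length 3: M₁..M₃: k=1: 0+528+18·22·12=5280; k=2: 792+0+18·2·12=1224 → min 1224 | M₂..M₄: k=2: 0+696+22·2·29=1972; k=3: 528+0+22·12·29=8184 → min 1972 | M₃..M₅: k=3: 0+9744+2·12·28=10416; k=4: 696+0+2·29·28=2320 → min 2320.
Length 4: M₁..M₄: k=1: 0+1972+18·22·29=13456; k=2: 792+696+18·2·29=2532; k=3: 1224+0+18·12·29=7488 → min 2532 | M₂..M₅: k=2: 0+2320+22·2·28=3552; k=3: 528+9744+22·12·28=17664; k=4: 1972+0+22·29·28=19836 → min 3552.
Length 5: M₁..M₅: k=1: 0+3552+18·22·28=14640; k=2: 792+2320+18·2·28=4120; k=3: 1224+9744+18·12·28=17016; k=4: 2532+0+18·29·28=17148 → min 4120.
Optimal parenthesization: ((M₁M₂)((M₃M₄)M₅)) with cost 4120.

4120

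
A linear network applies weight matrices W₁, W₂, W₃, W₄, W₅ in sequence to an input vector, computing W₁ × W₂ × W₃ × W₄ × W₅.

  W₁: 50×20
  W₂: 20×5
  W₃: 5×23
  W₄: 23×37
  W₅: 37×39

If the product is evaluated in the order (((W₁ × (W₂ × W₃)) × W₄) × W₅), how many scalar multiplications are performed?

140000

(W₂ × W₃): 20×5 by 5×23 → 20×23, cost 20·5·23 = 2300
(W₁ × (W₂ × W₃)): 50×20 by 20×23 → 50×23, cost 50·20·23 = 23000; cumulative 25300
((W₁ × (W₂ × W₃)) × W₄): 50×23 by 23×37 → 50×37, cost 50·23·37 = 42550; cumulative 67850
(((W₁ × (W₂ × W₃)) × W₄) × W₅): 50×37 by 37×39 → 50×39, cost 50·37·39 = 72150; cumulative 140000
Total: 140000 scalar multiplications.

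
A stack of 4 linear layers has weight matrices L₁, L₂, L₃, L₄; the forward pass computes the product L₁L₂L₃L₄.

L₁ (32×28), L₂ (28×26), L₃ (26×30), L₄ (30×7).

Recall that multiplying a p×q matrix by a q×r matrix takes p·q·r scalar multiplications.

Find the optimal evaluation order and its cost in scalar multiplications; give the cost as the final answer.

16828

Adjacent pairs: L₁L₂ = 32·28·26 = 23296; L₂L₃ = 28·26·30 = 21840; L₃L₄ = 26·30·7 = 5460.
Length 3: L₁..L₃: k=1: 0+21840+32·28·30=48720; k=2: 23296+0+32·26·30=48256 → min 48256 | L₂..L₄: k=2: 0+5460+28·26·7=10556; k=3: 21840+0+28·30·7=27720 → min 10556.
Length 4: L₁..L₄: k=1: 0+10556+32·28·7=16828; k=2: 23296+5460+32·26·7=34580; k=3: 48256+0+32·30·7=54976 → min 16828.
Optimal parenthesization: (L₁(L₂(L₃L₄))) with cost 16828.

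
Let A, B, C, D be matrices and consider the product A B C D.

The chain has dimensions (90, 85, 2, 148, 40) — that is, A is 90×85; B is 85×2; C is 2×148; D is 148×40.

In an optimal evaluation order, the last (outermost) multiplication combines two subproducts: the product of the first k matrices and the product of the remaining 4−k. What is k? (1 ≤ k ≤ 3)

2

Adjacent pairs: AB = 90·85·2 = 15300; BC = 85·2·148 = 25160; CD = 2·148·40 = 11840.
Length 3: A..C: k=1: 0+25160+90·85·148=1157360; k=2: 15300+0+90·2·148=41940 → min 41940 | B..D: k=2: 0+11840+85·2·40=18640; k=3: 25160+0+85·148·40=528360 → min 18640.
Top-level splits: k=1: (A..A)·(B..D) → 0+18640+90·85·40 = 324640; k=2: (A..B)·(C..D) → 15300+11840+90·2·40 = 34340; k=3: (A..C)·(D..D) → 41940+0+90·148·40 = 574740.
Best split is after B, i.e. k = 2.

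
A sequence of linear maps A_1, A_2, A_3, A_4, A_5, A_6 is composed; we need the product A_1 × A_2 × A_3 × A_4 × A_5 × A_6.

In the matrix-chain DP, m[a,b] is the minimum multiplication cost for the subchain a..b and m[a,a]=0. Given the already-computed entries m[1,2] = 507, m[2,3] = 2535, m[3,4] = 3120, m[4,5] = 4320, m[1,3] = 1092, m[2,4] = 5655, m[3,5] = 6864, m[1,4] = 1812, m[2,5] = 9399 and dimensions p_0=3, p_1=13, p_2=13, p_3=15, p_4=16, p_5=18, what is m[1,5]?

2676

m[1,5] = min over k∈[1,4] of m[1,k]+m[k+1,5]+p_{0}·p_k·p_{5}.
k=1: 0 + 9399 + 3·13·18 = 10101; k=2: 507 + 6864 + 3·13·18 = 8073; k=3: 1092 + 4320 + 3·15·18 = 6222; k=4: 1812 + 0 + 3·16·18 = 2676.
Minimum: 2676 at k=4.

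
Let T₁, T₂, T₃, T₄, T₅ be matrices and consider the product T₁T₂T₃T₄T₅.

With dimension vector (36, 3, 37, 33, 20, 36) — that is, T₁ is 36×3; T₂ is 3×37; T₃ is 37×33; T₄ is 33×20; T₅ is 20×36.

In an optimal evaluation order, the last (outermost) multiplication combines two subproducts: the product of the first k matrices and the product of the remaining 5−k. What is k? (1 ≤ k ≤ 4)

Adjacent pairs: T₁T₂ = 36·3·37 = 3996; T₂T₃ = 3·37·33 = 3663; T₃T₄ = 37·33·20 = 24420; T₄T₅ = 33·20·36 = 23760.
Length 3: T₁..T₃: k=1: 0+3663+36·3·33=7227; k=2: 3996+0+36·37·33=47952 → min 7227 | T₂..T₄: k=2: 0+24420+3·37·20=26640; k=3: 3663+0+3·33·20=5643 → min 5643 | T₃..T₅: k=3: 0+23760+37·33·36=67716; k=4: 24420+0+37·20·36=51060 → min 51060.
Length 4: T₁..T₄: k=1: 0+5643+36·3·20=7803; k=2: 3996+24420+36·37·20=55056; k=3: 7227+0+36·33·20=30987 → min 7803 | T₂..T₅: k=2: 0+51060+3·37·36=55056; k=3: 3663+23760+3·33·36=30987; k=4: 5643+0+3·20·36=7803 → min 7803.
Top-level splits: k=1: (T₁..T₁)·(T₂..T₅) → 0+7803+36·3·36 = 11691; k=2: (T₁..T₂)·(T₃..T₅) → 3996+51060+36·37·36 = 103008; k=3: (T₁..T₃)·(T₄..T₅) → 7227+23760+36·33·36 = 73755; k=4: (T₁..T₄)·(T₅..T₅) → 7803+0+36·20·36 = 33723.
Best split is after T₁, i.e. k = 1.

1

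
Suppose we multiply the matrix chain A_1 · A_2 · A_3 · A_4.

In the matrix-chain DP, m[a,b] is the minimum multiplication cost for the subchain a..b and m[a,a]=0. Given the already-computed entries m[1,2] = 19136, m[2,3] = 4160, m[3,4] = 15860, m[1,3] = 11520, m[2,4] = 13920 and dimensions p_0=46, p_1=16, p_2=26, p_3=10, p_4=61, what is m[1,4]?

m[1,4] = min over k∈[1,3] of m[1,k]+m[k+1,4]+p_{0}·p_k·p_{4}.
k=1: 0 + 13920 + 46·16·61 = 58816; k=2: 19136 + 15860 + 46·26·61 = 107952; k=3: 11520 + 0 + 46·10·61 = 39580.
Minimum: 39580 at k=3.

39580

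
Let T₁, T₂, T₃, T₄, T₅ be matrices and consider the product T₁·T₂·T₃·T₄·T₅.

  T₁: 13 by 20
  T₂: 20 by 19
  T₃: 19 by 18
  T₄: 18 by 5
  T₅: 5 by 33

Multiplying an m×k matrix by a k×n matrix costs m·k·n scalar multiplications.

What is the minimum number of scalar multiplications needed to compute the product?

Adjacent pairs: T₁T₂ = 13·20·19 = 4940; T₂T₃ = 20·19·18 = 6840; T₃T₄ = 19·18·5 = 1710; T₄T₅ = 18·5·33 = 2970.
Length 3: T₁..T₃: k=1: 0+6840+13·20·18=11520; k=2: 4940+0+13·19·18=9386 → min 9386 | T₂..T₄: k=2: 0+1710+20·19·5=3610; k=3: 6840+0+20·18·5=8640 → min 3610 | T₃..T₅: k=3: 0+2970+19·18·33=14256; k=4: 1710+0+19·5·33=4845 → min 4845.
Length 4: T₁..T₄: k=1: 0+3610+13·20·5=4910; k=2: 4940+1710+13·19·5=7885; k=3: 9386+0+13·18·5=10556 → min 4910 | T₂..T₅: k=2: 0+4845+20·19·33=17385; k=3: 6840+2970+20·18·33=21690; k=4: 3610+0+20·5·33=6910 → min 6910.
Length 5: T₁..T₅: k=1: 0+6910+13·20·33=15490; k=2: 4940+4845+13·19·33=17936; k=3: 9386+2970+13·18·33=20078; k=4: 4910+0+13·5·33=7055 → min 7055.
Optimal order: ((T₁·(T₂·(T₃·T₄)))·T₅) with cost 7055.

7055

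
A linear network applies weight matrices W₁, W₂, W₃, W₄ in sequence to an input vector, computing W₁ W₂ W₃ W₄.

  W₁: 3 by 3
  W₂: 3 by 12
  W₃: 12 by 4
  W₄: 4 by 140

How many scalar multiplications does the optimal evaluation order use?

1860

Adjacent pairs: W₁W₂ = 3·3·12 = 108; W₂W₃ = 3·12·4 = 144; W₃W₄ = 12·4·140 = 6720.
Length 3: W₁..W₃: k=1: 0+144+3·3·4=180; k=2: 108+0+3·12·4=252 → min 180 | W₂..W₄: k=2: 0+6720+3·12·140=11760; k=3: 144+0+3·4·140=1824 → min 1824.
Length 4: W₁..W₄: k=1: 0+1824+3·3·140=3084; k=2: 108+6720+3·12·140=11868; k=3: 180+0+3·4·140=1860 → min 1860.
Optimal order: ((W₁ (W₂ W₃)) W₄) with cost 1860.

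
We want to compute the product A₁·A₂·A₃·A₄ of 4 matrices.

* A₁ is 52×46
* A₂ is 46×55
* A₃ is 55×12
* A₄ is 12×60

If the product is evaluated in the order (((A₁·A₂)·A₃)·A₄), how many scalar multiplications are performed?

(A₁·A₂): 52×46 by 46×55 → 52×55, cost 52·46·55 = 131560
((A₁·A₂)·A₃): 52×55 by 55×12 → 52×12, cost 52·55·12 = 34320; cumulative 165880
(((A₁·A₂)·A₃)·A₄): 52×12 by 12×60 → 52×60, cost 52·12·60 = 37440; cumulative 203320
Total: 203320 scalar multiplications.

203320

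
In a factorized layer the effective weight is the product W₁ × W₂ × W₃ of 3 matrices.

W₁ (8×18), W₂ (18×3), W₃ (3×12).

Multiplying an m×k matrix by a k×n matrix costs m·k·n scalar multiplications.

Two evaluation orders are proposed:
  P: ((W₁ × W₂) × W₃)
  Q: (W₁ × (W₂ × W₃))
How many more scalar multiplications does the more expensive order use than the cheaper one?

1656

Order P = ((W₁ × W₂) × W₃): (W₁ × W₂): 8×18 by 18×3 → 8×3, cost 8·18·3 = 432; ((W₁ × W₂) × W₃): 8×3 by 3×12 → 8×12, cost 8·3·12 = 288; cumulative 720. Total 720.
Order Q = (W₁ × (W₂ × W₃)): (W₂ × W₃): 18×3 by 3×12 → 18×12, cost 18·3·12 = 648; (W₁ × (W₂ × W₃)): 8×18 by 18×12 → 8×12, cost 8·18·12 = 1728; cumulative 2376. Total 2376.
Difference: |720 − 2376| = 1656.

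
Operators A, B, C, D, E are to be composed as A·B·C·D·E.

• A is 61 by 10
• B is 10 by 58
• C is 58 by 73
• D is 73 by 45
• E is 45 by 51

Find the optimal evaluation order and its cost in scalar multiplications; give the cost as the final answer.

129250

Adjacent pairs: AB = 61·10·58 = 35380; BC = 10·58·73 = 42340; CD = 58·73·45 = 190530; DE = 73·45·51 = 167535.
Length 3: A..C: k=1: 0+42340+61·10·73=86870; k=2: 35380+0+61·58·73=293654 → min 86870 | B..D: k=2: 0+190530+10·58·45=216630; k=3: 42340+0+10·73·45=75190 → min 75190 | C..E: k=3: 0+167535+58·73·51=383469; k=4: 190530+0+58·45·51=323640 → min 323640.
Length 4: A..D: k=1: 0+75190+61·10·45=102640; k=2: 35380+190530+61·58·45=385120; k=3: 86870+0+61·73·45=287255 → min 102640 | B..E: k=2: 0+323640+10·58·51=353220; k=3: 42340+167535+10·73·51=247105; k=4: 75190+0+10·45·51=98140 → min 98140.
Length 5: A..E: k=1: 0+98140+61·10·51=129250; k=2: 35380+323640+61·58·51=539458; k=3: 86870+167535+61·73·51=481508; k=4: 102640+0+61·45·51=242635 → min 129250.
Optimal parenthesization: (A·(((B·C)·D)·E)) with cost 129250.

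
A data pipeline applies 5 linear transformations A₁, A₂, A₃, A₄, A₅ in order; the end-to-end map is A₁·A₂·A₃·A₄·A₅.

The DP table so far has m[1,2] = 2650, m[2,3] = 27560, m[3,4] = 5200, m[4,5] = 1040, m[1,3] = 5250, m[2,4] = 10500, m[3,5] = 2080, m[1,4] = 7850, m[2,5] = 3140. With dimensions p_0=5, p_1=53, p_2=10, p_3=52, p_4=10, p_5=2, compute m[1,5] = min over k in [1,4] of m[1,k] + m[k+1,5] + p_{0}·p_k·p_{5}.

3670

m[1,5] = min over k∈[1,4] of m[1,k]+m[k+1,5]+p_{0}·p_k·p_{5}.
k=1: 0 + 3140 + 5·53·2 = 3670; k=2: 2650 + 2080 + 5·10·2 = 4830; k=3: 5250 + 1040 + 5·52·2 = 6810; k=4: 7850 + 0 + 5·10·2 = 7950.
Minimum: 3670 at k=1.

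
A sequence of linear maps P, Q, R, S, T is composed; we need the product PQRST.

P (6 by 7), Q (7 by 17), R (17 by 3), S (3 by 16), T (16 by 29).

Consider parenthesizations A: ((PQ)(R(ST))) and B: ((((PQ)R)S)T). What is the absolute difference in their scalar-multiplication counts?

2451

Order A = ((PQ)(R(ST))): (PQ): 6×7 by 7×17 → 6×17, cost 6·7·17 = 714; (ST): 3×16 by 16×29 → 3×29, cost 3·16·29 = 1392; (R(ST)): 17×3 by 3×29 → 17×29, cost 17·3·29 = 1479; cumulative 2871; ((PQ)(R(ST))): 6×17 by 17×29 → 6×29, cost 6·17·29 = 2958; cumulative 6543. Total 6543.
Order B = ((((PQ)R)S)T): (PQ): 6×7 by 7×17 → 6×17, cost 6·7·17 = 714; ((PQ)R): 6×17 by 17×3 → 6×3, cost 6·17·3 = 306; cumulative 1020; (((PQ)R)S): 6×3 by 3×16 → 6×16, cost 6·3·16 = 288; cumulative 1308; ((((PQ)R)S)T): 6×16 by 16×29 → 6×29, cost 6·16·29 = 2784; cumulative 4092. Total 4092.
Difference: |6543 − 4092| = 2451.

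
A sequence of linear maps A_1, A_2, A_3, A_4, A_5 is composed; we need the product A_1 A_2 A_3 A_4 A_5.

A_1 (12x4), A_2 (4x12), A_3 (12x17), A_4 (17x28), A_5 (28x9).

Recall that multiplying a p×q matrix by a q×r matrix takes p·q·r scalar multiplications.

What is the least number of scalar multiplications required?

4160

Adjacent pairs: A_1A_2 = 12·4·12 = 576; A_2A_3 = 4·12·17 = 816; A_3A_4 = 12·17·28 = 5712; A_4A_5 = 17·28·9 = 4284.
Length 3: A_1..A_3: k=1: 0+816+12·4·17=1632; k=2: 576+0+12·12·17=3024 → min 1632 | A_2..A_4: k=2: 0+5712+4·12·28=7056; k=3: 816+0+4·17·28=2720 → min 2720 | A_3..A_5: k=3: 0+4284+12·17·9=6120; k=4: 5712+0+12·28·9=8736 → min 6120.
Length 4: A_1..A_4: k=1: 0+2720+12·4·28=4064; k=2: 576+5712+12·12·28=10320; k=3: 1632+0+12·17·28=7344 → min 4064 | A_2..A_5: k=2: 0+6120+4·12·9=6552; k=3: 816+4284+4·17·9=5712; k=4: 2720+0+4·28·9=3728 → min 3728.
Length 5: A_1..A_5: k=1: 0+3728+12·4·9=4160; k=2: 576+6120+12·12·9=7992; k=3: 1632+4284+12·17·9=7752; k=4: 4064+0+12·28·9=7088 → min 4160.
Optimal order: (A_1 (((A_2 A_3) A_4) A_5)) with cost 4160.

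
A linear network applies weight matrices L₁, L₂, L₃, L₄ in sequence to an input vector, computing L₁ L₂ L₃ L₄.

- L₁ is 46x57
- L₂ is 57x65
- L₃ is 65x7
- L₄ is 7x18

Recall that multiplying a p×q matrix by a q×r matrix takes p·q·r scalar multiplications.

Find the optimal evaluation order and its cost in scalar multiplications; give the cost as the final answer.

Adjacent pairs: L₁L₂ = 46·57·65 = 170430; L₂L₃ = 57·65·7 = 25935; L₃L₄ = 65·7·18 = 8190.
Length 3: L₁..L₃: k=1: 0+25935+46·57·7=44289; k=2: 170430+0+46·65·7=191360 → min 44289 | L₂..L₄: k=2: 0+8190+57·65·18=74880; k=3: 25935+0+57·7·18=33117 → min 33117.
Length 4: L₁..L₄: k=1: 0+33117+46·57·18=80313; k=2: 170430+8190+46·65·18=232440; k=3: 44289+0+46·7·18=50085 → min 50085.
Optimal parenthesization: ((L₁ (L₂ L₃)) L₄) with cost 50085.

50085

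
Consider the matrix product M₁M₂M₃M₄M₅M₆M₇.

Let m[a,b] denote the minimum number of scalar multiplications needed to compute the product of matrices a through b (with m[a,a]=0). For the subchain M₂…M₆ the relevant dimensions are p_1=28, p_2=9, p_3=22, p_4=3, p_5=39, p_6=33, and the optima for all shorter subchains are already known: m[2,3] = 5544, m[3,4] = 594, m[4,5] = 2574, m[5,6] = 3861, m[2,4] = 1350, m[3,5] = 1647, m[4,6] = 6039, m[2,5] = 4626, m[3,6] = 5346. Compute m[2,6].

m[2,6] = min over k∈[2,5] of m[2,k]+m[k+1,6]+p_{1}·p_k·p_{6}.
k=2: 0 + 5346 + 28·9·33 = 13662; k=3: 5544 + 6039 + 28·22·33 = 31911; k=4: 1350 + 3861 + 28·3·33 = 7983; k=5: 4626 + 0 + 28·39·33 = 40662.
Minimum: 7983 at k=4.

7983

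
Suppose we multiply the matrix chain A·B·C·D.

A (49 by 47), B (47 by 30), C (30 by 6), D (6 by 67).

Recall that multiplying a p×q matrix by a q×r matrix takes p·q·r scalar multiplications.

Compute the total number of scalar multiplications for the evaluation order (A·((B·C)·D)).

(B·C): 47×30 by 30×6 → 47×6, cost 47·30·6 = 8460
((B·C)·D): 47×6 by 6×67 → 47×67, cost 47·6·67 = 18894; cumulative 27354
(A·((B·C)·D)): 49×47 by 47×67 → 49×67, cost 49·47·67 = 154301; cumulative 181655
Total: 181655 scalar multiplications.

181655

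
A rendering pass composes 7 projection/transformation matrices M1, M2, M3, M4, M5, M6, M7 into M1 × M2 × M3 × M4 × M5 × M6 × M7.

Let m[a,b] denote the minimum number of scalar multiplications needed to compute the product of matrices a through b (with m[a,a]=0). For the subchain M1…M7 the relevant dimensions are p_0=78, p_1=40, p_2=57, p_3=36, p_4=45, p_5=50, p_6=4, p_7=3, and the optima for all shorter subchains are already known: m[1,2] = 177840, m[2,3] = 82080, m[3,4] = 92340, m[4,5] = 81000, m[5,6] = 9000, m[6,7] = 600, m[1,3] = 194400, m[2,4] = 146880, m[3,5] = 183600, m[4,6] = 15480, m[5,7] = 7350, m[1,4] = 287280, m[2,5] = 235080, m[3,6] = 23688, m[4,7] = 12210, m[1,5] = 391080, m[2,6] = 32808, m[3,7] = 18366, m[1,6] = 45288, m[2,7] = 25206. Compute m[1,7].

34566

m[1,7] = min over k∈[1,6] of m[1,k]+m[k+1,7]+p_{0}·p_k·p_{7}.
k=1: 0 + 25206 + 78·40·3 = 34566; k=2: 177840 + 18366 + 78·57·3 = 209544; k=3: 194400 + 12210 + 78·36·3 = 215034; k=4: 287280 + 7350 + 78·45·3 = 305160; k=5: 391080 + 600 + 78·50·3 = 403380; k=6: 45288 + 0 + 78·4·3 = 46224.
Minimum: 34566 at k=1.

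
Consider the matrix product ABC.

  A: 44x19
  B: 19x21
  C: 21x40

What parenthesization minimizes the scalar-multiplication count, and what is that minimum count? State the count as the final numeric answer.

(A(BC)): cost 49400.
((AB)C): cost 54516.
Optimal: (A(BC)) with cost 49400.

49400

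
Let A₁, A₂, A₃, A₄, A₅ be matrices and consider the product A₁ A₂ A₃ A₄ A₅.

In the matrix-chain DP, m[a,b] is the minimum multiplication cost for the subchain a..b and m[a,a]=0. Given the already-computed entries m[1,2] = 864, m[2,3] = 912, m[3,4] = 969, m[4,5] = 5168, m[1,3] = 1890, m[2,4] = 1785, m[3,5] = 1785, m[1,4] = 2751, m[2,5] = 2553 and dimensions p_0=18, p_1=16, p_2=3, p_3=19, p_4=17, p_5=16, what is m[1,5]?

3513

m[1,5] = min over k∈[1,4] of m[1,k]+m[k+1,5]+p_{0}·p_k·p_{5}.
k=1: 0 + 2553 + 18·16·16 = 7161; k=2: 864 + 1785 + 18·3·16 = 3513; k=3: 1890 + 5168 + 18·19·16 = 12530; k=4: 2751 + 0 + 18·17·16 = 7647.
Minimum: 3513 at k=2.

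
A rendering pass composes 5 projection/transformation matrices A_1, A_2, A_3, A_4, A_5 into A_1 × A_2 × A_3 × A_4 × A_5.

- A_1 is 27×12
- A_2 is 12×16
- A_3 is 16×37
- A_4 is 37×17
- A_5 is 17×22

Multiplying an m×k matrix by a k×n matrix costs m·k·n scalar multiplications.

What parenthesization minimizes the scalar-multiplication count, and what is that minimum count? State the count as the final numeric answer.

24944

Adjacent pairs: A_1A_2 = 27·12·16 = 5184; A_2A_3 = 12·16·37 = 7104; A_3A_4 = 16·37·17 = 10064; A_4A_5 = 37·17·22 = 13838.
Length 3: A_1..A_3: k=1: 0+7104+27·12·37=19092; k=2: 5184+0+27·16·37=21168 → min 19092 | A_2..A_4: k=2: 0+10064+12·16·17=13328; k=3: 7104+0+12·37·17=14652 → min 13328 | A_3..A_5: k=3: 0+13838+16·37·22=26862; k=4: 10064+0+16·17·22=16048 → min 16048.
Length 4: A_1..A_4: k=1: 0+13328+27·12·17=18836; k=2: 5184+10064+27·16·17=22592; k=3: 19092+0+27·37·17=36075 → min 18836 | A_2..A_5: k=2: 0+16048+12·16·22=20272; k=3: 7104+13838+12·37·22=30710; k=4: 13328+0+12·17·22=17816 → min 17816.
Length 5: A_1..A_5: k=1: 0+17816+27·12·22=24944; k=2: 5184+16048+27·16·22=30736; k=3: 19092+13838+27·37·22=54908; k=4: 18836+0+27·17·22=28934 → min 24944.
Optimal parenthesization: (A_1 × ((A_2 × (A_3 × A_4)) × A_5)) with cost 24944.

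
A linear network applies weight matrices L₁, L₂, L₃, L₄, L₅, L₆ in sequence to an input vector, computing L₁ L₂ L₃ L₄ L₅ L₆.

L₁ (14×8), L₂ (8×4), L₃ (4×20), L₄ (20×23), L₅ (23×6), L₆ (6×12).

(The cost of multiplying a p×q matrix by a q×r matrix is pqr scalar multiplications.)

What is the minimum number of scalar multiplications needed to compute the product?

3800

Adjacent pairs: L₁L₂ = 14·8·4 = 448; L₂L₃ = 8·4·20 = 640; L₃L₄ = 4·20·23 = 1840; L₄L₅ = 20·23·6 = 2760; L₅L₆ = 23·6·12 = 1656.
Length 3: L₁..L₃: k=1: 0+640+14·8·20=2880; k=2: 448+0+14·4·20=1568 → min 1568 | L₂..L₄: k=2: 0+1840+8·4·23=2576; k=3: 640+0+8·20·23=4320 → min 2576 | L₃..L₅: k=3: 0+2760+4·20·6=3240; k=4: 1840+0+4·23·6=2392 → min 2392 | L₄..L₆: k=4: 0+1656+20·23·12=7176; k=5: 2760+0+20·6·12=4200 → min 4200.
Length 4: L₁..L₄: k=1: 0+2576+14·8·23=5152; k=2: 448+1840+14·4·23=3576; k=3: 1568+0+14·20·23=8008 → min 3576 | L₂..L₅: k=2: 0+2392+8·4·6=2584; k=3: 640+2760+8·20·6=4360; k=4: 2576+0+8·23·6=3680 → min 2584 | L₃..L₆: k=3: 0+4200+4·20·12=5160; k=4: 1840+1656+4·23·12=4600; k=5: 2392+0+4·6·12=2680 → min 2680.
Length 5: L₁..L₅: k=1: 0+2584+14·8·6=3256; k=2: 448+2392+14·4·6=3176; k=3: 1568+2760+14·20·6=6008; k=4: 3576+0+14·23·6=5508 → min 3176 | L₂..L₆: k=2: 0+2680+8·4·12=3064; k=3: 640+4200+8·20·12=6760; k=4: 2576+1656+8·23·12=6440; k=5: 2584+0+8·6·12=3160 → min 3064.
Length 6: L₁..L₆: k=1: 0+3064+14·8·12=4408; k=2: 448+2680+14·4·12=3800; k=3: 1568+4200+14·20·12=9128; k=4: 3576+1656+14·23·12=9096; k=5: 3176+0+14·6·12=4184 → min 3800.
Optimal order: ((L₁ L₂) (((L₃ L₄) L₅) L₆)) with cost 3800.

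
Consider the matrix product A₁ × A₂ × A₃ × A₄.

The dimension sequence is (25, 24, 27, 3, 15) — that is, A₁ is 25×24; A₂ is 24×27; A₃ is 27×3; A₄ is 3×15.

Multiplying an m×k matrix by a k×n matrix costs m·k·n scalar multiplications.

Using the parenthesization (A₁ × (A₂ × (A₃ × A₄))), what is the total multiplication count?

(A₃ × A₄): 27×3 by 3×15 → 27×15, cost 27·3·15 = 1215
(A₂ × (A₃ × A₄)): 24×27 by 27×15 → 24×15, cost 24·27·15 = 9720; cumulative 10935
(A₁ × (A₂ × (A₃ × A₄))): 25×24 by 24×15 → 25×15, cost 25·24·15 = 9000; cumulative 19935
Total: 19935 scalar multiplications.

19935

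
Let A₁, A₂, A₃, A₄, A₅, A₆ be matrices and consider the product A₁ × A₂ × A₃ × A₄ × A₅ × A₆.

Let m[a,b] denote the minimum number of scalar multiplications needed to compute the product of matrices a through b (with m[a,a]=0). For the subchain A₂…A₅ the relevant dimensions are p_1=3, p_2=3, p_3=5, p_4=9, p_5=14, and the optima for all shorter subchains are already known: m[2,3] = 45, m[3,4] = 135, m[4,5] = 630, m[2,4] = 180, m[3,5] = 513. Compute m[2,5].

558

m[2,5] = min over k∈[2,4] of m[2,k]+m[k+1,5]+p_{1}·p_k·p_{5}.
k=2: 0 + 513 + 3·3·14 = 639; k=3: 45 + 630 + 3·5·14 = 885; k=4: 180 + 0 + 3·9·14 = 558.
Minimum: 558 at k=4.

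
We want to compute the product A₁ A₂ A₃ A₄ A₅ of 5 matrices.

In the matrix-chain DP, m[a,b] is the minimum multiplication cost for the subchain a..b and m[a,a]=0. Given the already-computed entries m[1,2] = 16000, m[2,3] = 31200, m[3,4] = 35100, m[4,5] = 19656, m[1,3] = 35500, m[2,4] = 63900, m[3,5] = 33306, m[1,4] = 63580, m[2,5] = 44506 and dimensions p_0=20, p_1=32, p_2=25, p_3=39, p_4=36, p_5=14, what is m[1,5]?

m[1,5] = min over k∈[1,4] of m[1,k]+m[k+1,5]+p_{0}·p_k·p_{5}.
k=1: 0 + 44506 + 20·32·14 = 53466; k=2: 16000 + 33306 + 20·25·14 = 56306; k=3: 35500 + 19656 + 20·39·14 = 66076; k=4: 63580 + 0 + 20·36·14 = 73660.
Minimum: 53466 at k=1.

53466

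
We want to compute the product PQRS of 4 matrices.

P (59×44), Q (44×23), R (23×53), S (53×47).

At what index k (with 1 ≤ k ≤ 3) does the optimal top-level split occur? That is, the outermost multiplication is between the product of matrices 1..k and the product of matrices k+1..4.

Adjacent pairs: PQ = 59·44·23 = 59708; QR = 44·23·53 = 53636; RS = 23·53·47 = 57293.
Length 3: P..R: k=1: 0+53636+59·44·53=191224; k=2: 59708+0+59·23·53=131629 → min 131629 | Q..S: k=2: 0+57293+44·23·47=104857; k=3: 53636+0+44·53·47=163240 → min 104857.
Top-level splits: k=1: (P..P)·(Q..S) → 0+104857+59·44·47 = 226869; k=2: (P..Q)·(R..S) → 59708+57293+59·23·47 = 180780; k=3: (P..R)·(S..S) → 131629+0+59·53·47 = 278598.
Best split is after Q, i.e. k = 2.

2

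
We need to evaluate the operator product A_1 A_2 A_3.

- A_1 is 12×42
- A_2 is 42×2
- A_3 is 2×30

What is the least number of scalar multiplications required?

Order (A_1 (A_2 A_3)): (A_2 A_3): 42×2 by 2×30 → 42×30, cost 42·2·30 = 2520; (A_1 (A_2 A_3)): 12×42 by 42×30 → 12×30, cost 12·42·30 = 15120; cumulative 17640. Total 17640.
Order ((A_1 A_2) A_3): (A_1 A_2): 12×42 by 42×2 → 12×2, cost 12·42·2 = 1008; ((A_1 A_2) A_3): 12×2 by 2×30 → 12×30, cost 12·2·30 = 720; cumulative 1728. Total 1728.
Minimum: 1728.

1728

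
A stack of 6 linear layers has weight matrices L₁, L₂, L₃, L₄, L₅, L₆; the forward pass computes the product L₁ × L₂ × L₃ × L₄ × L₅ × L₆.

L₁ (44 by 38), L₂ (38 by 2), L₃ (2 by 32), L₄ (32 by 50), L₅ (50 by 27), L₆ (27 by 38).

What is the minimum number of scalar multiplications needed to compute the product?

14640

Adjacent pairs: L₁L₂ = 44·38·2 = 3344; L₂L₃ = 38·2·32 = 2432; L₃L₄ = 2·32·50 = 3200; L₄L₅ = 32·50·27 = 43200; L₅L₆ = 50·27·38 = 51300.
Length 3: L₁..L₃: k=1: 0+2432+44·38·32=55936; k=2: 3344+0+44·2·32=6160 → min 6160 | L₂..L₄: k=2: 0+3200+38·2·50=7000; k=3: 2432+0+38·32·50=63232 → min 7000 | L₃..L₅: k=3: 0+43200+2·32·27=44928; k=4: 3200+0+2·50·27=5900 → min 5900 | L₄..L₆: k=4: 0+51300+32·50·38=112100; k=5: 43200+0+32·27·38=76032 → min 76032.
Length 4: L₁..L₄: k=1: 0+7000+44·38·50=90600; k=2: 3344+3200+44·2·50=10944; k=3: 6160+0+44·32·50=76560 → min 10944 | L₂..L₅: k=2: 0+5900+38·2·27=7952; k=3: 2432+43200+38·32·27=78464; k=4: 7000+0+38·50·27=58300 → min 7952 | L₃..L₆: k=3: 0+76032+2·32·38=78464; k=4: 3200+51300+2·50·38=58300; k=5: 5900+0+2·27·38=7952 → min 7952.
Length 5: L₁..L₅: k=1: 0+7952+44·38·27=53096; k=2: 3344+5900+44·2·27=11620; k=3: 6160+43200+44·32·27=87376; k=4: 10944+0+44·50·27=70344 → min 11620 | L₂..L₆: k=2: 0+7952+38·2·38=10840; k=3: 2432+76032+38·32·38=124672; k=4: 7000+51300+38·50·38=130500; k=5: 7952+0+38·27·38=46940 → min 10840.
Length 6: L₁..L₆: k=1: 0+10840+44·38·38=74376; k=2: 3344+7952+44·2·38=14640; k=3: 6160+76032+44·32·38=135696; k=4: 10944+51300+44·50·38=145844; k=5: 11620+0+44·27·38=56764 → min 14640.
Optimal order: ((L₁ × L₂) × (((L₃ × L₄) × L₅) × L₆)) with cost 14640.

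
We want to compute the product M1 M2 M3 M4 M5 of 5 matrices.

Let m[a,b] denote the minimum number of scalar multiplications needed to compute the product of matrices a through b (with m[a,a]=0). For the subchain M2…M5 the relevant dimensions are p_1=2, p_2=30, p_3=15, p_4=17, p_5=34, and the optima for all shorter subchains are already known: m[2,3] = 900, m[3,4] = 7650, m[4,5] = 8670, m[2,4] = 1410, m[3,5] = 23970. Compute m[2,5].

2566

m[2,5] = min over k∈[2,4] of m[2,k]+m[k+1,5]+p_{1}·p_k·p_{5}.
k=2: 0 + 23970 + 2·30·34 = 26010; k=3: 900 + 8670 + 2·15·34 = 10590; k=4: 1410 + 0 + 2·17·34 = 2566.
Minimum: 2566 at k=4.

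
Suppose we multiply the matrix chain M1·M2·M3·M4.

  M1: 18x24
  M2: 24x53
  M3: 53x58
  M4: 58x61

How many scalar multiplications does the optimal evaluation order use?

141912

Adjacent pairs: M1M2 = 18·24·53 = 22896; M2M3 = 24·53·58 = 73776; M3M4 = 53·58·61 = 187514.
Length 3: M1..M3: k=1: 0+73776+18·24·58=98832; k=2: 22896+0+18·53·58=78228 → min 78228 | M2..M4: k=2: 0+187514+24·53·61=265106; k=3: 73776+0+24·58·61=158688 → min 158688.
Length 4: M1..M4: k=1: 0+158688+18·24·61=185040; k=2: 22896+187514+18·53·61=268604; k=3: 78228+0+18·58·61=141912 → min 141912.
Optimal order: (((M1·M2)·M3)·M4) with cost 141912.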